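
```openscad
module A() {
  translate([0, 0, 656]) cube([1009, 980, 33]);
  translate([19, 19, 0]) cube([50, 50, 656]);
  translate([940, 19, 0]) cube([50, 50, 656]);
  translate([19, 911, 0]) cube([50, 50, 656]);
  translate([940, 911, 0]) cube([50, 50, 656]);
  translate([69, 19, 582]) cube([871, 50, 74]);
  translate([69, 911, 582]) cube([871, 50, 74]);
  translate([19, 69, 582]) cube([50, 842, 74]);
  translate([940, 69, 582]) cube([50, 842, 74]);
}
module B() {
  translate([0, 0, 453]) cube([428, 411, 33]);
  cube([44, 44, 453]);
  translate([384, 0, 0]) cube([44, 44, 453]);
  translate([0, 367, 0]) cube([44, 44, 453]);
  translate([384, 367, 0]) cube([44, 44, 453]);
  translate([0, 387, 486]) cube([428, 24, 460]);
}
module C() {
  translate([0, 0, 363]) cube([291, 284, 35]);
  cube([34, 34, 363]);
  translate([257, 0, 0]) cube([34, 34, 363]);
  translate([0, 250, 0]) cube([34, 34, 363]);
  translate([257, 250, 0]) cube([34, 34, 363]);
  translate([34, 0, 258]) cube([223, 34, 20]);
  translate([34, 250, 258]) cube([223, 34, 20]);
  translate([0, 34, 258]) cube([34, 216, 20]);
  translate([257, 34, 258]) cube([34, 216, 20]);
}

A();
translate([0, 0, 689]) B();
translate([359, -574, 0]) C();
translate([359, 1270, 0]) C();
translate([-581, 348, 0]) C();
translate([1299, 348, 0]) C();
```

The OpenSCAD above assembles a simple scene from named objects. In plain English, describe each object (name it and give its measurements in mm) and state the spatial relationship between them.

A is a table: top 1009 mm (x) × 980 mm (y), 33 mm thick, upper face at z = 689 mm, on four 50×50 mm square legs, each inset 19 mm from the nearest pair of top edges, running from z = 0 to the bottom of the top. Four apron rails, 50 mm thick and 74 mm tall, run between adjacent legs with their top edges flush with the underside of the top and their outer faces flush with the legs' outer faces.

B is a chair: 428×411 mm seat, 33 mm thick, top at z = 486 mm, on four 44 mm square corner legs flush with the seat edges. A 24 mm thick backrest slab spans the full seat width, extending 460 mm above the seat top, its back face flush with the seat's +y edge.

C is a four-legged stool. The seat is 291×284 mm, 35 mm thick, top at z = 398 mm. It stands on four square legs, each 34×34 mm in cross-section, from z = 0 to the seat underside, each flush with a corner of the seat. Four stretchers, 34 mm wide and 20 mm tall, connect adjacent legs with their undersides at z = 258 mm, each running between the inner faces of the legs it joins and aligned with the legs' outer faces on the other axis.

The chair is on top of the table. Four stools sit around the table at the −y, +y, −x, +x sides.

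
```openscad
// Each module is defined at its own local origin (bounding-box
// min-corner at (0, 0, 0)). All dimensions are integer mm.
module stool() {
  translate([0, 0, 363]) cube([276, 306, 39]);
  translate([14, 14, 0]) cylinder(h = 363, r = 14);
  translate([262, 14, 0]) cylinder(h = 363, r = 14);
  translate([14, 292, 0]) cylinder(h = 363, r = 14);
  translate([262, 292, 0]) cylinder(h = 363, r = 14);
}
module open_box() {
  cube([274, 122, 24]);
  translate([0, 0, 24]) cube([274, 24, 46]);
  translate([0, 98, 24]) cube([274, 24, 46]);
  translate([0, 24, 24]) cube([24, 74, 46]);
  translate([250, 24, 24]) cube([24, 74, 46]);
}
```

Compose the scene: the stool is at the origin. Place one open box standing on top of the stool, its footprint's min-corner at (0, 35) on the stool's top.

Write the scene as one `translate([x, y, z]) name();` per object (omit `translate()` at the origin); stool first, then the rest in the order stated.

stool();
translate([0, 35, 402]) open_box();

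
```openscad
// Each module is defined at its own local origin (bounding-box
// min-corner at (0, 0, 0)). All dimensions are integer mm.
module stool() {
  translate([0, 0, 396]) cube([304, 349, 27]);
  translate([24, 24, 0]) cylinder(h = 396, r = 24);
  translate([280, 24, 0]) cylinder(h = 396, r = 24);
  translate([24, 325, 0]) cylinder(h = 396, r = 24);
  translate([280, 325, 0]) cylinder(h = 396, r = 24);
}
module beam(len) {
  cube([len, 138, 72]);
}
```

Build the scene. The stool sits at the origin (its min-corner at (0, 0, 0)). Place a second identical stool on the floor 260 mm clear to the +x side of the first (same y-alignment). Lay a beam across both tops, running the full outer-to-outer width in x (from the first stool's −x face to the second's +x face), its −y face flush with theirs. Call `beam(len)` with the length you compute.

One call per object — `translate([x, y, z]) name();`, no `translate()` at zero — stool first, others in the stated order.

stool();
translate([564, 0, 0]) stool();
translate([0, 0, 423]) beam(868);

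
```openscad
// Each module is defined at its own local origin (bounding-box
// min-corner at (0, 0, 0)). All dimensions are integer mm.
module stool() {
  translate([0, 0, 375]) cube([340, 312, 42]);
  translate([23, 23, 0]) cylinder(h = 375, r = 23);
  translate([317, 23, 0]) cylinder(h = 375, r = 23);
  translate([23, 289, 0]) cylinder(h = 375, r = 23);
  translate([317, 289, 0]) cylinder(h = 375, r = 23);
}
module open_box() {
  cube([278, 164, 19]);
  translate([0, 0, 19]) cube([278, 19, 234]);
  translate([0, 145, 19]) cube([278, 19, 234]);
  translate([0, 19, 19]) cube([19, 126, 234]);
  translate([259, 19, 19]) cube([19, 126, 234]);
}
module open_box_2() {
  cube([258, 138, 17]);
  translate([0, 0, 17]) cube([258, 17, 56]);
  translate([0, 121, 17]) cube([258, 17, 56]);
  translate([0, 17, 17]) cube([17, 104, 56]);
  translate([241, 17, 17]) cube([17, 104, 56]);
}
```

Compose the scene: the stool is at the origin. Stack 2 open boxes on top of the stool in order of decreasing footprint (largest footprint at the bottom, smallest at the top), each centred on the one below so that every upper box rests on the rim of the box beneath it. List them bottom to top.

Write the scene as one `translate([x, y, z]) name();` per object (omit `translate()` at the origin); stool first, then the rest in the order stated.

stool();
translate([31, 74, 417]) open_box();
translate([41, 87, 670]) open_box_2();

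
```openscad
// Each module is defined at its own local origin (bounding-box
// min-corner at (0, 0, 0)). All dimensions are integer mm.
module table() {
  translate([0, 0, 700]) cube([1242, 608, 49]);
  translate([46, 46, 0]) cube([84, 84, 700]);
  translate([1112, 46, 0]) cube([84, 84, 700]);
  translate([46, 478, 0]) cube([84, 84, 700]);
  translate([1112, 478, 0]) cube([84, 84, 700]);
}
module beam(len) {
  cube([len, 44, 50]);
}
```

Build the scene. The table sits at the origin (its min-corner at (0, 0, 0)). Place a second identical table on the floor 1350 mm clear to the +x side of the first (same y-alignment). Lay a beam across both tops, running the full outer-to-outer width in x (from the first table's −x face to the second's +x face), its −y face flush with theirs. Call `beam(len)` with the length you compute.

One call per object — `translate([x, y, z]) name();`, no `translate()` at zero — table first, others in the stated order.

table();
translate([2592, 0, 0]) table();
translate([0, 0, 749]) beam(3834);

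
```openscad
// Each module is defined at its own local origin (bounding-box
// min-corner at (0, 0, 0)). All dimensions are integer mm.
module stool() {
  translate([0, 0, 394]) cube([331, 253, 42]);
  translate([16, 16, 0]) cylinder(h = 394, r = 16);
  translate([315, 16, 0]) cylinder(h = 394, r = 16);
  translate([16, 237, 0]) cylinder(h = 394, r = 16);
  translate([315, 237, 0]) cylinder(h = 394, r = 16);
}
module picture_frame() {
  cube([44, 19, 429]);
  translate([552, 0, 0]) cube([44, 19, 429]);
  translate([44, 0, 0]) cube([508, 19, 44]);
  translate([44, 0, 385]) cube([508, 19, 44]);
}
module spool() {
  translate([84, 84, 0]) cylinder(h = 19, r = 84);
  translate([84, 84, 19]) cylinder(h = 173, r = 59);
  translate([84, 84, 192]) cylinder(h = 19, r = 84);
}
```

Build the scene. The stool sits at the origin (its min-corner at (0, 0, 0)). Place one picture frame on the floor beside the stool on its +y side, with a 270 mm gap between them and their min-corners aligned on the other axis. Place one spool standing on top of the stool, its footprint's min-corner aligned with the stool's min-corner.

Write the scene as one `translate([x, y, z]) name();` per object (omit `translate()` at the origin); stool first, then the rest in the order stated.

stool();
translate([0, 523, 0]) picture_frame();
translate([0, 0, 436]) spool();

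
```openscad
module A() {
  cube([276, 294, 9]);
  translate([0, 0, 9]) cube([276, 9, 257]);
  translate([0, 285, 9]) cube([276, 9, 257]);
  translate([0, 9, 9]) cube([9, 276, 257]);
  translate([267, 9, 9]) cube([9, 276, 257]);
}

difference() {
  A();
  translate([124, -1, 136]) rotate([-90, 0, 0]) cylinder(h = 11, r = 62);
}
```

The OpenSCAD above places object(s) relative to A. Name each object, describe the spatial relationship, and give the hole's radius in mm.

A is an open box. The open box has a circular hole through its front wall. The hole's radius is 62 mm.

The subtracted cylinder has r = 62 mm.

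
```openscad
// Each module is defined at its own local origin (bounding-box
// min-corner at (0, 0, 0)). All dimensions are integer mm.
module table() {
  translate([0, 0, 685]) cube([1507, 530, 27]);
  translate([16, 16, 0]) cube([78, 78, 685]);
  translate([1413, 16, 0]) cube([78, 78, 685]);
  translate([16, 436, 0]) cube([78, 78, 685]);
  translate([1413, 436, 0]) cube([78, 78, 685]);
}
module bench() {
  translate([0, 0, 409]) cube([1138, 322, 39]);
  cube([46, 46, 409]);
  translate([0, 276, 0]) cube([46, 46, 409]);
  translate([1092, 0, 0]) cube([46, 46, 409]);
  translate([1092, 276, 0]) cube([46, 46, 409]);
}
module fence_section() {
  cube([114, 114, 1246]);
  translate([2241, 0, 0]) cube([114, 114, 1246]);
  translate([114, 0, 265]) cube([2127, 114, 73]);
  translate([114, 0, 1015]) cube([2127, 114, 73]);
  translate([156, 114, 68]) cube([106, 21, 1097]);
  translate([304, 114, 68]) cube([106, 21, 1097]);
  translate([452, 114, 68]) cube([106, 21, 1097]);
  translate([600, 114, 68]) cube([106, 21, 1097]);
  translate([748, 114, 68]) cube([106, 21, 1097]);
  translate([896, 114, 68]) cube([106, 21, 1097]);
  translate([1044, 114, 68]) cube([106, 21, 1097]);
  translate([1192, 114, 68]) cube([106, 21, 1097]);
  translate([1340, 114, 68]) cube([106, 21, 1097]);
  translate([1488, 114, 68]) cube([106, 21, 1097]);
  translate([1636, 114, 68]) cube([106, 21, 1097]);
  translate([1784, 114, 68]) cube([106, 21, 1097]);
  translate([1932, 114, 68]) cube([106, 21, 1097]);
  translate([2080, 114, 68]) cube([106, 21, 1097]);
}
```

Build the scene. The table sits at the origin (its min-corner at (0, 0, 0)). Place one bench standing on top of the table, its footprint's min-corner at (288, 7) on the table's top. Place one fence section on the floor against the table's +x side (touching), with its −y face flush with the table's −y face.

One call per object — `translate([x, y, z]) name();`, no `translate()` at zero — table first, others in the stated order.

table();
translate([288, 7, 712]) bench();
translate([1507, 0, 0]) fence_section();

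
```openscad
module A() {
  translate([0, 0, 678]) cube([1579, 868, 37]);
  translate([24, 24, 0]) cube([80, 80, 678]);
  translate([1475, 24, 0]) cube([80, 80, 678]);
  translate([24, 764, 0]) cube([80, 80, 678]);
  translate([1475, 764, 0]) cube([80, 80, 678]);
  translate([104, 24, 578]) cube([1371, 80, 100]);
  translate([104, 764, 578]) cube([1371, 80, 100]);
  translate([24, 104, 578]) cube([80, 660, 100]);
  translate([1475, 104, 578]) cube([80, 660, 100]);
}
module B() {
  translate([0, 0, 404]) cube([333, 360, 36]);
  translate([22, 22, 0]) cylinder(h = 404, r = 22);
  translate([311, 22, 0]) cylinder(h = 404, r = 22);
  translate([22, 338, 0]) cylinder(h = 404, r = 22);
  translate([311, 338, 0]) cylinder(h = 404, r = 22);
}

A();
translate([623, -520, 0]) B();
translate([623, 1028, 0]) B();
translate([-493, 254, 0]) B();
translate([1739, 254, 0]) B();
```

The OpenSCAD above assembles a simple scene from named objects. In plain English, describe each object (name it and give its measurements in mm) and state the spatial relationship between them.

A is a table with a 1579×868 mm rectangular top, 37 mm thick, top surface at z = 715 mm, supported by four 80×80 mm square legs, each inset 24 mm from the nearest pair of top edges, running from the floor. Four apron rails, 80 mm thick and 100 mm tall, run between adjacent legs with their top edges flush with the underside of the top and their outer faces flush with the legs' outer faces.

B is a four-legged stool. The seat is 333×360 mm, 36 mm thick, top at z = 440 mm. It stands on four round legs, each 44 mm in diameter, from z = 0 to the seat underside, each leg's axis is inset half a diameter from the nearest pair of seat edges (so the leg's bounding box is flush with the corner).

Four stools sit around the table at the −y, +y, −x, +x sides.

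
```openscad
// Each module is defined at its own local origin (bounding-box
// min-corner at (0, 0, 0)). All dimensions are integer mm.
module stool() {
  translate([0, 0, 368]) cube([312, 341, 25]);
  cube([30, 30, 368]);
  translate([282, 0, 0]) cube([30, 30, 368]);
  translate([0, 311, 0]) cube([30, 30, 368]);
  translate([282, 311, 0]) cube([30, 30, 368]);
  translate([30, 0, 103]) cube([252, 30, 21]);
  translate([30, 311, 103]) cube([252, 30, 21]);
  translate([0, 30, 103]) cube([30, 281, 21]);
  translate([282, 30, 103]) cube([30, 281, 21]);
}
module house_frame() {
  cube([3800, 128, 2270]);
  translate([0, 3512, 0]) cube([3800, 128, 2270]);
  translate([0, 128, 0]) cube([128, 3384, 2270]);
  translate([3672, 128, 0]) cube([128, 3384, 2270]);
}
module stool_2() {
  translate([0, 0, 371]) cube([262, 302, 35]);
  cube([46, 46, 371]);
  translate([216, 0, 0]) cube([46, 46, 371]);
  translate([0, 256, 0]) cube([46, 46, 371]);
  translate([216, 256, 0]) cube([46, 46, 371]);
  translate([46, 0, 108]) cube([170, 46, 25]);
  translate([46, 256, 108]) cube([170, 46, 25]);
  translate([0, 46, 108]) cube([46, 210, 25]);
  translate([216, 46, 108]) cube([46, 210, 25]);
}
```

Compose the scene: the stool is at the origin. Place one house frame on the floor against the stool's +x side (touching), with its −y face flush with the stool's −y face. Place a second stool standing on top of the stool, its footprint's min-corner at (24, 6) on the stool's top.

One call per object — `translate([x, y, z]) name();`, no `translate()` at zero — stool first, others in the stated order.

stool();
translate([312, 0, 0]) house_frame();
translate([24, 6, 393]) stool_2();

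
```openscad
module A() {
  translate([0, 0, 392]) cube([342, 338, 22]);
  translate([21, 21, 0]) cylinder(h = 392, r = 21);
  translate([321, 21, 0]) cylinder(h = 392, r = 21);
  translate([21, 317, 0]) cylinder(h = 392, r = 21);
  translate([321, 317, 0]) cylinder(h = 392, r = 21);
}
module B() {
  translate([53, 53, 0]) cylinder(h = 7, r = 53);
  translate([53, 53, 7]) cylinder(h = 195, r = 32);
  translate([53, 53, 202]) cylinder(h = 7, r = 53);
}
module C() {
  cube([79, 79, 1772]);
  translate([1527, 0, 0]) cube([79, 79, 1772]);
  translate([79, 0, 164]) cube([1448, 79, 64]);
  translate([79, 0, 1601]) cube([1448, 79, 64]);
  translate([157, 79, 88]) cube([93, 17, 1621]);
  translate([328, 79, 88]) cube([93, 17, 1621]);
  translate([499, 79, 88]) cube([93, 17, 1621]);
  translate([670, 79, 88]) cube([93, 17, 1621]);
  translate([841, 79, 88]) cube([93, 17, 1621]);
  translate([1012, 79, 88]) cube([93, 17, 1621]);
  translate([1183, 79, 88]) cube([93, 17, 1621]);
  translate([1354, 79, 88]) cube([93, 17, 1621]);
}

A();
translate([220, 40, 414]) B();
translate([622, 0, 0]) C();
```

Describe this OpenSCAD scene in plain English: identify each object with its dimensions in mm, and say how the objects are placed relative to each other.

A is a four-legged stool. The seat is 342×338 mm, 22 mm thick, top at z = 414 mm. It stands on four round legs, each 42 mm in diameter, from z = 0 to the seat underside, each leg's axis is inset half a diameter from the nearest pair of seat edges (so the leg's bounding box is flush with the corner).

B is a spool: two coaxial disc flanges of radius 53 mm and thickness 7 mm, joined by a core cylinder of radius 32 mm and height 195 mm. The lower flange rests on z = 0 and the three cylinders share a vertical axis.

C is a fence section. Two 79×79 mm posts, 1772 mm tall, stand on the floor with a clear span of 1448 mm between their inner faces. Two horizontal rails of 79×64 mm section span the gap between the posts with their undersides at z = 164 mm and z = 1601 mm, flush with the posts' −y face. 8 pickets, each 93 mm wide, 17 mm thick and 1621 mm tall, are fixed to the +y face of the rails with their bottoms at z = 88 mm, evenly spaced across the span with equal gaps (rounded down to the nearest mm) at the −x end and between each pair — any rounding remainder accumulates at the +x end.

The spool is on top of the stool. The fence section is on the floor beside the stool on its +x side.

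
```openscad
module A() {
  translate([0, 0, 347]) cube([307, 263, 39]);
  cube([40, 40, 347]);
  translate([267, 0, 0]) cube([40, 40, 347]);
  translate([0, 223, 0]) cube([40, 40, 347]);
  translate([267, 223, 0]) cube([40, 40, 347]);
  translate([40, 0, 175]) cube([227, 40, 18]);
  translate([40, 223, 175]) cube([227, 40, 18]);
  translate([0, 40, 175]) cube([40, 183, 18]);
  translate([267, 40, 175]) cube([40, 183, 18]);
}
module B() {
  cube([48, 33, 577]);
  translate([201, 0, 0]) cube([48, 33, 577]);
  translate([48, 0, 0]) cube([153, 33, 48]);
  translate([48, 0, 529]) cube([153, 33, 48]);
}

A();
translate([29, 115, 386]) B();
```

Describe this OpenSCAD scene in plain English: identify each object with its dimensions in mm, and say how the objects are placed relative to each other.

A is a simple wooden stool: a rectangular seat 307 mm (x) by 263 mm (y), 39 mm thick, top face at z = 386 mm, on four square legs, each 40×40 mm in cross-section. The legs rest on z = 0, each flush with a corner of the seat. Four stretchers, 40 mm wide and 18 mm tall, connect adjacent legs with their undersides at z = 175 mm, each running between the inner faces of the legs it joins and aligned with the legs' outer faces on the other axis.

B is a picture frame with a 153×481 mm rectangular opening (x by z) and a uniform 48 mm border on every side. Frame depth is 33 mm along y. It is built from two vertical stiles running the full outside height and two horizontal rails spanning the gap between the stiles.

The picture frame is on top of the stool, centred.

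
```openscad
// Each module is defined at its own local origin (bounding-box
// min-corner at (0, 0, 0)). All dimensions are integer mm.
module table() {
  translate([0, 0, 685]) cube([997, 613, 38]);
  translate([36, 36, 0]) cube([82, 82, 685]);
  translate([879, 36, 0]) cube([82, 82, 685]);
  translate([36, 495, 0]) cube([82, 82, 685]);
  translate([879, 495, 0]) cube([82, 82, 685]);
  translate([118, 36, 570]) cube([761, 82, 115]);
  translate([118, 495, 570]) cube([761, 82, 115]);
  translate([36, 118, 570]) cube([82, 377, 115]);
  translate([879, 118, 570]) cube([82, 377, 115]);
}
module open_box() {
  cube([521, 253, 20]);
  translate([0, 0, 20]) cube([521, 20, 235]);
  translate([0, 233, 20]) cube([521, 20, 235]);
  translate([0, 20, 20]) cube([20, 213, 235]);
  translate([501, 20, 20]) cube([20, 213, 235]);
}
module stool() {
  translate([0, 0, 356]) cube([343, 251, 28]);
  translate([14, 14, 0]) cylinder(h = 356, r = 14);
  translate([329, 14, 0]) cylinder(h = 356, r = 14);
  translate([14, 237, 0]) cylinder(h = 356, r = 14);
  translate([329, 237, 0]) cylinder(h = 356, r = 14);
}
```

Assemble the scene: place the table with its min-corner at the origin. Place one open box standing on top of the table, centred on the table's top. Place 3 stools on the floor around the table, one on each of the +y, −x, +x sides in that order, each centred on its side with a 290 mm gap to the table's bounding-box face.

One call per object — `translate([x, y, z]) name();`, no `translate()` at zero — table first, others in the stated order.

table();
translate([238, 180, 723]) open_box();
translate([327, 903, 0]) stool();
translate([-633, 181, 0]) stool();
translate([1287, 181, 0]) stool();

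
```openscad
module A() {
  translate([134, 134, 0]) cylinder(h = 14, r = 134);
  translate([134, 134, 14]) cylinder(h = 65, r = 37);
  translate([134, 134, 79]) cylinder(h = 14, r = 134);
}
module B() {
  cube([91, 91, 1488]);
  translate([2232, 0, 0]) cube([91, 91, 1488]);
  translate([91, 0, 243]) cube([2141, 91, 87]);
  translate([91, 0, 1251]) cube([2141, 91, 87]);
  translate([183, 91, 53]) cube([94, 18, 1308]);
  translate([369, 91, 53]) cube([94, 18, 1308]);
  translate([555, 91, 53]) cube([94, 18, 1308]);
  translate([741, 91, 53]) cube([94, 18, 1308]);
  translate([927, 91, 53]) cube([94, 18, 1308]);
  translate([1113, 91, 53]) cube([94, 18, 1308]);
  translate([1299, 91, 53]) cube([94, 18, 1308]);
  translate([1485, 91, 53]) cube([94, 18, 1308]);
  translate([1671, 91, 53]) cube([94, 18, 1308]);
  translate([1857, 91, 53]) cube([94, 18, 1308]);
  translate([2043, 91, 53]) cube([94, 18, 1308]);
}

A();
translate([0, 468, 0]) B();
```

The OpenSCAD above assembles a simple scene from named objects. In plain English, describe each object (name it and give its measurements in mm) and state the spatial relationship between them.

A is a spool: two coaxial disc flanges of radius 134 mm and thickness 14 mm, joined by a core cylinder of radius 37 mm and height 65 mm. The lower flange rests on z = 0 and the three cylinders share a vertical axis.

B is a fence section. Two 91×91 mm posts, 1488 mm tall, stand on the floor with a clear span of 2141 mm between their inner faces. Two horizontal rails of 91×87 mm section span the gap between the posts with their undersides at z = 243 mm and z = 1251 mm, flush with the posts' −y face. 11 pickets, each 94 mm wide, 18 mm thick and 1308 mm tall, are fixed to the +y face of the rails with their bottoms at z = 53 mm, evenly spaced across the span with equal gaps (rounded down to the nearest mm) at the −x end and between each pair — any rounding remainder accumulates at the +x end.

The fence section is on the floor beside the spool on its +y side.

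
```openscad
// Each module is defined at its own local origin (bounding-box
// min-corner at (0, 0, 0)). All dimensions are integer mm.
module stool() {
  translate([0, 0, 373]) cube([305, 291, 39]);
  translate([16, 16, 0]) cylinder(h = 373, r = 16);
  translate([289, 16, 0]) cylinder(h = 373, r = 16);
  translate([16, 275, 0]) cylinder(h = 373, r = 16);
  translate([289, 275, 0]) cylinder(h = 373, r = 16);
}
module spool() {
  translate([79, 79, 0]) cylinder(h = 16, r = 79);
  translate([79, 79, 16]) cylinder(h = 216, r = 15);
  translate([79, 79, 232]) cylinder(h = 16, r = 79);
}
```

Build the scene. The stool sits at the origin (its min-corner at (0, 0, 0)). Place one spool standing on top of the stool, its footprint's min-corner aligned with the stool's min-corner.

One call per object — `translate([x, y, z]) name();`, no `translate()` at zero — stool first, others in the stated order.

stool();
translate([0, 0, 412]) spool();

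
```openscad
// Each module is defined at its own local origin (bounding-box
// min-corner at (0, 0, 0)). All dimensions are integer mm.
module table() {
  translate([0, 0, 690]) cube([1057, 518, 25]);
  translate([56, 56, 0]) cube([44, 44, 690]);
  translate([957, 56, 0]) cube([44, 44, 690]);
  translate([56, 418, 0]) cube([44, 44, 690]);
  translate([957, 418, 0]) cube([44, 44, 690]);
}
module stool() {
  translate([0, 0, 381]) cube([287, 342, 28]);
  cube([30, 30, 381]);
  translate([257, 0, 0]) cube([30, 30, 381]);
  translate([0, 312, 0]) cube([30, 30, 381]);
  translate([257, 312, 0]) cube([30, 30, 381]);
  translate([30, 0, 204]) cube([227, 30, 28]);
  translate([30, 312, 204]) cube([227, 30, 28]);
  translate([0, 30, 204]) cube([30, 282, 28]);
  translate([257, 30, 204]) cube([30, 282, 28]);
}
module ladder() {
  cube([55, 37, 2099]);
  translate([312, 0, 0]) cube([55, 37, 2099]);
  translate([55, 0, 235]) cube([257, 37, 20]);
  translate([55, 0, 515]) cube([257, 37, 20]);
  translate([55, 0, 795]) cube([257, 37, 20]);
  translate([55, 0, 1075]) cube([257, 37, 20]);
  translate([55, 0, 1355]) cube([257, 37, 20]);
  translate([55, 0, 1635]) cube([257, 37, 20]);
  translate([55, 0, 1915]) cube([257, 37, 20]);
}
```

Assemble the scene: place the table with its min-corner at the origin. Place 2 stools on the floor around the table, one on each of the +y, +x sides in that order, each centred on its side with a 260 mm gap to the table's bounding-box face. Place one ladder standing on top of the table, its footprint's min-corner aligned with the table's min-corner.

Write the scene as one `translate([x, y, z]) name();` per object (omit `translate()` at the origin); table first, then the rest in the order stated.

table();
translate([385, 778, 0]) stool();
translate([1317, 88, 0]) stool();
translate([0, 0, 715]) ladder();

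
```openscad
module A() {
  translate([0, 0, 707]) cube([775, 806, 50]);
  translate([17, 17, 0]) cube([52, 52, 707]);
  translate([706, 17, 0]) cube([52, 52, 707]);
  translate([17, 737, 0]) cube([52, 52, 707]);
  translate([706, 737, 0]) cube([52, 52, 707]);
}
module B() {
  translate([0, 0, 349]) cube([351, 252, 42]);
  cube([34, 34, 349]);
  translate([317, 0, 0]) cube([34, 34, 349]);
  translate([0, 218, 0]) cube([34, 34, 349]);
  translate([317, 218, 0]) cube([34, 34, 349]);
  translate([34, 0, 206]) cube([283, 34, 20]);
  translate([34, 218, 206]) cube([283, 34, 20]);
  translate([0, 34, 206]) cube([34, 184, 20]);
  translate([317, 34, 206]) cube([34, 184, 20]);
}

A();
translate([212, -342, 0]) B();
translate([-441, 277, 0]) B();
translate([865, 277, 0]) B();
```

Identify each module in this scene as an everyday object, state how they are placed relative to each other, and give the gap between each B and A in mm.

Each stool's nearest face is 90 mm from the table's bounding box.

A is a table. B is a stool. Three stools sit around the table at the −y, −x, +x sides. The gap between each stool and the table is 90 mm.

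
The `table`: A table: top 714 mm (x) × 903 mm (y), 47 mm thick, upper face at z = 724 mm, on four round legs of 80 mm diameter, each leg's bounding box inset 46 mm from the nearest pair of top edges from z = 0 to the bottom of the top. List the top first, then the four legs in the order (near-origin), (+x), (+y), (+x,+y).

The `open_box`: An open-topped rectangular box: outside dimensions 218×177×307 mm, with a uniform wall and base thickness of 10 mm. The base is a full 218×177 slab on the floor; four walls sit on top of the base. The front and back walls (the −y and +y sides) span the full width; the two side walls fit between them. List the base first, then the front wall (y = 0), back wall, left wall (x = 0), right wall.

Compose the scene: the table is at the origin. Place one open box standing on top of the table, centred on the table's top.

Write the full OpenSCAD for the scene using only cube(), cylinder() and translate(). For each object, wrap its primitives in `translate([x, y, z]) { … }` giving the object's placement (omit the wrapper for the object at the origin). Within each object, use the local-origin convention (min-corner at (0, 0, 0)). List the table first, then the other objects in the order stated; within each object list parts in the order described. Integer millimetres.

translate([0, 0, 677]) cube([714, 903, 47]);
translate([86, 86, 0]) cylinder(h = 677, r = 40);
translate([628, 86, 0]) cylinder(h = 677, r = 40);
translate([86, 817, 0]) cylinder(h = 677, r = 40);
translate([628, 817, 0]) cylinder(h = 677, r = 40);
translate([248, 363, 724]) {
  cube([218, 177, 10]);
  translate([0, 0, 10]) cube([218, 10, 297]);
  translate([0, 167, 10]) cube([218, 10, 297]);
  translate([0, 10, 10]) cube([10, 157, 297]);
  translate([208, 10, 10]) cube([10, 157, 297]);
}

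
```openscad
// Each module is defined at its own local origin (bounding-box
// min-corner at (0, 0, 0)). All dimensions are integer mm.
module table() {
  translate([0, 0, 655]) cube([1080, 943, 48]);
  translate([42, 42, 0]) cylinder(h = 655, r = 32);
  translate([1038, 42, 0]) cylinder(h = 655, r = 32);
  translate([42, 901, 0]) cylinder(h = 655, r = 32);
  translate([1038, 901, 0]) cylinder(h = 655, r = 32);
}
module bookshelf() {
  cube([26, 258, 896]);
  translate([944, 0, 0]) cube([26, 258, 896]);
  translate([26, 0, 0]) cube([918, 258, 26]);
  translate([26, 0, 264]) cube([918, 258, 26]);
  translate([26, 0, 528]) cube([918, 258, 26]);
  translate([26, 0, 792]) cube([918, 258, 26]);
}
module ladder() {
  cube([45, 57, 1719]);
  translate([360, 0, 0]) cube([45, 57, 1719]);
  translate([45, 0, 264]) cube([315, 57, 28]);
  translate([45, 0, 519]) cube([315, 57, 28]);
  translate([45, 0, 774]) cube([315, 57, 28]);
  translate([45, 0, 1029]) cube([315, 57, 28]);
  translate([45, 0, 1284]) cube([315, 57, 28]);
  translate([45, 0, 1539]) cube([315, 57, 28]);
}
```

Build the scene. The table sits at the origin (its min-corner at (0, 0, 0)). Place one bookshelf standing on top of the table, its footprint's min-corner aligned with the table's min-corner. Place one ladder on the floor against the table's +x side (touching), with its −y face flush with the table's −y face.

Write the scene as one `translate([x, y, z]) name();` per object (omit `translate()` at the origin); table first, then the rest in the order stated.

table();
translate([0, 0, 703]) bookshelf();
translate([1080, 0, 0]) ladder();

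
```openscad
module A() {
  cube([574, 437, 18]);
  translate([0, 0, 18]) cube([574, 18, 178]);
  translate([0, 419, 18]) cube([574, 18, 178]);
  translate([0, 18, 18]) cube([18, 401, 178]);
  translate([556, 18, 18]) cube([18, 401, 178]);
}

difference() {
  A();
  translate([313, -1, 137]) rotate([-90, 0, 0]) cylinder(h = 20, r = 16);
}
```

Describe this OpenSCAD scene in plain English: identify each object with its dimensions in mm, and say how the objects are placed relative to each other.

A is an open storage box with external size 574×437×196 mm and wall thickness 18 mm (the base is also 18 mm thick). The base covers the whole footprint; the four walls stand on the base, with the y-facing walls full-width and the x-facing walls fitting between their inner faces.

The open box has a circular hole of radius 16 mm through its front wall, centred at (x = 313, z = 137).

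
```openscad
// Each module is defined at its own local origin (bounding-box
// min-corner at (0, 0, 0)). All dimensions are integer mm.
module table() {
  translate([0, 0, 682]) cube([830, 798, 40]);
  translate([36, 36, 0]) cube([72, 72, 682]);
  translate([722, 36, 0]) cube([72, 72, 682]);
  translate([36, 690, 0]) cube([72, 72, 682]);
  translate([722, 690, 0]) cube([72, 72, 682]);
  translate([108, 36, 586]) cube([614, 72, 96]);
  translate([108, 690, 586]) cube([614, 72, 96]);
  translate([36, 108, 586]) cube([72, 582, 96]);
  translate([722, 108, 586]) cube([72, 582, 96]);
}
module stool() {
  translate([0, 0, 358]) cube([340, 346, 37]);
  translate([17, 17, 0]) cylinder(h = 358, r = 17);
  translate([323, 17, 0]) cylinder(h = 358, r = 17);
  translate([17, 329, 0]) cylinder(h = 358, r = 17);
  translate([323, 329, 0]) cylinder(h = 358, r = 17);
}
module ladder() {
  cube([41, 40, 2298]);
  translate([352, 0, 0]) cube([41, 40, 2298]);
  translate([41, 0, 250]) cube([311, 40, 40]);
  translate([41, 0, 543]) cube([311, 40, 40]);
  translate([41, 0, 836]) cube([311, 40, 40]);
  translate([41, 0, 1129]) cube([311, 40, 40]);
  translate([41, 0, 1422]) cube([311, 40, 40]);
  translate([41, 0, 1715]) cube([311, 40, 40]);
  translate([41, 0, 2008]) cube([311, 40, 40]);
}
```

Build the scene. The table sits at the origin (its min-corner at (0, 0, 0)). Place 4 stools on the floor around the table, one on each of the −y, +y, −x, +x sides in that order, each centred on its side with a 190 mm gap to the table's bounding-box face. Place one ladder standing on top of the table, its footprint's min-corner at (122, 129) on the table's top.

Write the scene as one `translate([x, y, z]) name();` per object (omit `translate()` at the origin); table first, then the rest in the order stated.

table();
translate([245, -536, 0]) stool();
translate([245, 988, 0]) stool();
translate([-530, 226, 0]) stool();
translate([1020, 226, 0]) stool();
translate([122, 129, 722]) ladder();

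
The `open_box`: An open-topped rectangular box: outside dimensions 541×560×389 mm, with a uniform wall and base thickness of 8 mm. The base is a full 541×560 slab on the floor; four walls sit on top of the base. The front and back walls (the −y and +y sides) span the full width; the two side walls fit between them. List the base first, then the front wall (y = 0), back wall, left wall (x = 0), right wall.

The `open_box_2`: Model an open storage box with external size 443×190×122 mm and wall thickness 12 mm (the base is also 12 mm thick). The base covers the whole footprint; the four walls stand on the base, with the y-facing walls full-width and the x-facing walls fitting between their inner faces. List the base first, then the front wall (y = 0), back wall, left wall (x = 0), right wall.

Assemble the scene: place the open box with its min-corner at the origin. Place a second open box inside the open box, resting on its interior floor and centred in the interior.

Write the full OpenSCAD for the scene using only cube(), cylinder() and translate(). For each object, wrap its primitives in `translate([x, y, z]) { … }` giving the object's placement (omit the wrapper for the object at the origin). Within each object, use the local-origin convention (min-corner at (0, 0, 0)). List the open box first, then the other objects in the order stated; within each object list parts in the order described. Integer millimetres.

cube([541, 560, 8]);
translate([0, 0, 8]) cube([541, 8, 381]);
translate([0, 552, 8]) cube([541, 8, 381]);
translate([0, 8, 8]) cube([8, 544, 381]);
translate([533, 8, 8]) cube([8, 544, 381]);
translate([49, 185, 8]) {
  cube([443, 190, 12]);
  translate([0, 0, 12]) cube([443, 12, 110]);
  translate([0, 178, 12]) cube([443, 12, 110]);
  translate([0, 12, 12]) cube([12, 166, 110]);
  translate([431, 12, 12]) cube([12, 166, 110]);
}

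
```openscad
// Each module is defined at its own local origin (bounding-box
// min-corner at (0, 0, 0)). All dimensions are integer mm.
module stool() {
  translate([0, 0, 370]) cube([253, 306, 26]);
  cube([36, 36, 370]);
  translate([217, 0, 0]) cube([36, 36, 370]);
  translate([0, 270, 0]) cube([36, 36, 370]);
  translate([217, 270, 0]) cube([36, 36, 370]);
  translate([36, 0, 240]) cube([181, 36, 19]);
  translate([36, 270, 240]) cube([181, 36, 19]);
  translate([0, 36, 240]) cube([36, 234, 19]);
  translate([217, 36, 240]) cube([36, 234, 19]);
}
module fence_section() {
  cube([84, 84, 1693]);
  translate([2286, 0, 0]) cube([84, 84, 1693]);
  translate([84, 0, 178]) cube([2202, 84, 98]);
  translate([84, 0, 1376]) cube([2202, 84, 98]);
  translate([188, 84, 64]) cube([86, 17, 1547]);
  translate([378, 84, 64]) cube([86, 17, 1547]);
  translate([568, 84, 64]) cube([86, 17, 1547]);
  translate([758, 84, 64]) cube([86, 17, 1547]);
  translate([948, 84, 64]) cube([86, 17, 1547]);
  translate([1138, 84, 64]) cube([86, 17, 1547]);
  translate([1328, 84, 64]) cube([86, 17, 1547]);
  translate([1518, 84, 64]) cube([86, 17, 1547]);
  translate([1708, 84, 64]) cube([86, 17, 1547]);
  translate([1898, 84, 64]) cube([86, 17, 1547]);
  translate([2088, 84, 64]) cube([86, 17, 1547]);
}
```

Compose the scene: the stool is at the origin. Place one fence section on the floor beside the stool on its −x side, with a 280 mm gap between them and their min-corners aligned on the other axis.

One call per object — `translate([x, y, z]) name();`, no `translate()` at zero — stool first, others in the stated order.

stool();
translate([-2650, 0, 0]) fence_section();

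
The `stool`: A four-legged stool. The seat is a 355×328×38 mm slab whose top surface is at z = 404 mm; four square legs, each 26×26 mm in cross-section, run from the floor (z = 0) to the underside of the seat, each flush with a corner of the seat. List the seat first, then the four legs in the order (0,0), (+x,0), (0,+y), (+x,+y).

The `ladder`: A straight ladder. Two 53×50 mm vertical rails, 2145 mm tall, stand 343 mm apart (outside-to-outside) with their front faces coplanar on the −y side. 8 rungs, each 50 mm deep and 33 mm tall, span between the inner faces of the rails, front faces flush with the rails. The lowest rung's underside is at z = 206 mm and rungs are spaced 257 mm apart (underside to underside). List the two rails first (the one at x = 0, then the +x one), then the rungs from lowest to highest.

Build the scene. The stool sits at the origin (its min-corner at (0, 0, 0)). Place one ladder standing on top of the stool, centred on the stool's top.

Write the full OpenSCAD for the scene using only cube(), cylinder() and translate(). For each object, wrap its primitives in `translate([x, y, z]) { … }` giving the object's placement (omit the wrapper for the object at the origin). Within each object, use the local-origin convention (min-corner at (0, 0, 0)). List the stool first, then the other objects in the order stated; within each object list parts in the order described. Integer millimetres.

translate([0, 0, 366]) cube([355, 328, 38]);
cube([26, 26, 366]);
translate([329, 0, 0]) cube([26, 26, 366]);
translate([0, 302, 0]) cube([26, 26, 366]);
translate([329, 302, 0]) cube([26, 26, 366]);
translate([6, 139, 404]) {
  cube([53, 50, 2145]);
  translate([290, 0, 0]) cube([53, 50, 2145]);
  translate([53, 0, 206]) cube([237, 50, 33]);
  translate([53, 0, 463]) cube([237, 50, 33]);
  translate([53, 0, 720]) cube([237, 50, 33]);
  translate([53, 0, 977]) cube([237, 50, 33]);
  translate([53, 0, 1234]) cube([237, 50, 33]);
  translate([53, 0, 1491]) cube([237, 50, 33]);
  translate([53, 0, 1748]) cube([237, 50, 33]);
  translate([53, 0, 2005]) cube([237, 50, 33]);
}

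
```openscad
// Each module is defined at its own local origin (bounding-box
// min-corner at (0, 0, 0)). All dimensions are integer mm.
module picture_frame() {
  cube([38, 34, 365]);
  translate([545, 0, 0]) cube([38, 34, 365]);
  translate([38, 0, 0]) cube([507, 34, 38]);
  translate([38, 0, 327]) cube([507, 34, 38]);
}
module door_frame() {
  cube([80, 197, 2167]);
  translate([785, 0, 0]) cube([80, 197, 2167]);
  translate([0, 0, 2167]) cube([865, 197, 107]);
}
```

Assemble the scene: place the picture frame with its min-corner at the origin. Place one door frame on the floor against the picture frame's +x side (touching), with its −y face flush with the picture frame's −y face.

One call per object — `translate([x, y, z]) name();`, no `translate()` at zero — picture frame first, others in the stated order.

picture_frame();
translate([583, 0, 0]) door_frame();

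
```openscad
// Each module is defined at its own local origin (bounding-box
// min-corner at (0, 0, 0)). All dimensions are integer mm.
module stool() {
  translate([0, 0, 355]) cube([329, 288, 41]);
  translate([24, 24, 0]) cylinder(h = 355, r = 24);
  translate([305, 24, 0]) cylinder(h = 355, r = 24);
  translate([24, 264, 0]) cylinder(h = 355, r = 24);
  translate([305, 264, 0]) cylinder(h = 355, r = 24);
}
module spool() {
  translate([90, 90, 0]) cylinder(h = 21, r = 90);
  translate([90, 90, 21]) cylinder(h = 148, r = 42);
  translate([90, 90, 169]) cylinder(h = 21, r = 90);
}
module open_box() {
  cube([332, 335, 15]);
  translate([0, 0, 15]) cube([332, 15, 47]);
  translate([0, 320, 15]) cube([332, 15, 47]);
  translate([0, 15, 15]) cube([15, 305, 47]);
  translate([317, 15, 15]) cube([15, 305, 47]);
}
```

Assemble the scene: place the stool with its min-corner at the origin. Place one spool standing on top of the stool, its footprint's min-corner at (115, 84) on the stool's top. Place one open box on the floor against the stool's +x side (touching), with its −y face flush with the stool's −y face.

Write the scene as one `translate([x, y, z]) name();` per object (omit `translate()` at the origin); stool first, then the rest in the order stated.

stool();
translate([115, 84, 396]) spool();
translate([329, 0, 0]) open_box();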